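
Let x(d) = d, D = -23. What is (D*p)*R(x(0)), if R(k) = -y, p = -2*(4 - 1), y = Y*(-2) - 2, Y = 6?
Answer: 1932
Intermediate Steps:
y = -14 (y = 6*(-2) - 2 = -12 - 2 = -14)
p = -6 (p = -2*3 = -6)
R(k) = 14 (R(k) = -1*(-14) = 14)
(D*p)*R(x(0)) = -23*(-6)*14 = 138*14 = 1932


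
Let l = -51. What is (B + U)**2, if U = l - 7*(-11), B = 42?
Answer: 4624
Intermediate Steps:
U = 26 (U = -51 - 7*(-11) = -51 - 1*(-77) = -51 + 77 = 26)
(B + U)**2 = (42 + 26)**2 = 68**2 = 4624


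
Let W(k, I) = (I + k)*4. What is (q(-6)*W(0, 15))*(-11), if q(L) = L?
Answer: 3960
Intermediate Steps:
W(k, I) = 4*I + 4*k
(q(-6)*W(0, 15))*(-11) = -6*(4*15 + 4*0)*(-11) = -6*(60 + 0)*(-11) = -6*60*(-11) = -360*(-11) = 3960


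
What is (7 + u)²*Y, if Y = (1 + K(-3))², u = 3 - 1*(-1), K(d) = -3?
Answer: 484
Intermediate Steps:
u = 4 (u = 3 + 1 = 4)
Y = 4 (Y = (1 - 3)² = (-2)² = 4)
(7 + u)²*Y = (7 + 4)²*4 = 11²*4 = 121*4 = 484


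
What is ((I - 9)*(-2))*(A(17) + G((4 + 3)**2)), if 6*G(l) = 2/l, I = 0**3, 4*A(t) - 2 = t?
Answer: 8391/98 ≈ 85.622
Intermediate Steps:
A(t) = 1/2 + t/4
I = 0
G(l) = 1/(3*l) (G(l) = (2/l)/6 = 1/(3*l))
((I - 9)*(-2))*(A(17) + G((4 + 3)**2)) = ((0 - 9)*(-2))*((1/2 + (1/4)*17) + 1/(3*((4 + 3)**2))) = (-9*(-2))*((1/2 + 17/4) + 1/(3*(7**2))) = 18*(19/4 + (1/3)/49) = 18*(19/4 + (1/3)*(1/49)) = 18*(19/4 + 1/147) = 18*(2797/588) = 8391/98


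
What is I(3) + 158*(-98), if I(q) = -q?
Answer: -15487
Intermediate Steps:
I(3) + 158*(-98) = -1*3 + 158*(-98) = -3 - 15484 = -15487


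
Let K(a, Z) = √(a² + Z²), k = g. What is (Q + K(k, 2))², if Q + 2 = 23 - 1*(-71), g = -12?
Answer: 8612 + 368*√37 ≈ 10850.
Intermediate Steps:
k = -12
Q = 92 (Q = -2 + (23 - 1*(-71)) = -2 + (23 + 71) = -2 + 94 = 92)
K(a, Z) = √(Z² + a²)
(Q + K(k, 2))² = (92 + √(2² + (-12)²))² = (92 + √(4 + 144))² = (92 + √148)² = (92 + 2*√37)²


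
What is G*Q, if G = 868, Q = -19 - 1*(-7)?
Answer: -10416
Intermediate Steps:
Q = -12 (Q = -19 + 7 = -12)
G*Q = 868*(-12) = -10416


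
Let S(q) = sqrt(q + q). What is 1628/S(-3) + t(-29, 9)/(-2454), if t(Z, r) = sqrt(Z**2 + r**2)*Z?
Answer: 29*sqrt(922)/2454 - 814*I*sqrt(6)/3 ≈ 0.35883 - 664.63*I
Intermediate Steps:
t(Z, r) = Z*sqrt(Z**2 + r**2)
S(q) = sqrt(2)*sqrt(q) (S(q) = sqrt(2*q) = sqrt(2)*sqrt(q))
1628/S(-3) + t(-29, 9)/(-2454) = 1628/((sqrt(2)*sqrt(-3))) - 29*sqrt((-29)**2 + 9**2)/(-2454) = 1628/((sqrt(2)*(I*sqrt(3)))) - 29*sqrt(841 + 81)*(-1/2454) = 1628/((I*sqrt(6))) - 29*sqrt(922)*(-1/2454) = 1628*(-I*sqrt(6)/6) + 29*sqrt(922)/2454 = -814*I*sqrt(6)/3 + 29*sqrt(922)/2454 = 29*sqrt(922)/2454 - 814*I*sqrt(6)/3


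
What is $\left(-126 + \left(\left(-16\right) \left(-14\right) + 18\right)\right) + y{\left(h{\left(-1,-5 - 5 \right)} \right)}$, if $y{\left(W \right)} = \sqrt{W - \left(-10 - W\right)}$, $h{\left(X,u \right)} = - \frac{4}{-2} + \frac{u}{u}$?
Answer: $120$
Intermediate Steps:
$h{\left(X,u \right)} = 3$ ($h{\left(X,u \right)} = \left(-4\right) \left(- \frac{1}{2}\right) + 1 = 2 + 1 = 3$)
$y{\left(W \right)} = \sqrt{10 + 2 W}$ ($y{\left(W \right)} = \sqrt{W + \left(10 + W\right)} = \sqrt{10 + 2 W}$)
$\left(-126 + \left(\left(-16\right) \left(-14\right) + 18\right)\right) + y{\left(h{\left(-1,-5 - 5 \right)} \right)} = \left(-126 + \left(\left(-16\right) \left(-14\right) + 18\right)\right) + \sqrt{10 + 2 \cdot 3} = \left(-126 + \left(224 + 18\right)\right) + \sqrt{10 + 6} = \left(-126 + 242\right) + \sqrt{16} = 116 + 4 = 120$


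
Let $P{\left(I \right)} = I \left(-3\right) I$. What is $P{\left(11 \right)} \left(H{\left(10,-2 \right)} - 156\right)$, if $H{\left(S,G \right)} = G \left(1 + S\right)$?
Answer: $64614$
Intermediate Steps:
$P{\left(I \right)} = - 3 I^{2}$ ($P{\left(I \right)} = - 3 I I = - 3 I^{2}$)
$P{\left(11 \right)} \left(H{\left(10,-2 \right)} - 156\right) = - 3 \cdot 11^{2} \left(- 2 \left(1 + 10\right) - 156\right) = \left(-3\right) 121 \left(\left(-2\right) 11 - 156\right) = - 363 \left(-22 - 156\right) = \left(-363\right) \left(-178\right) = 64614$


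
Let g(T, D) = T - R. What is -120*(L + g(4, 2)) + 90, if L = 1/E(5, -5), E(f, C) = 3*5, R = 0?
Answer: -398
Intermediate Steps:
E(f, C) = 15
g(T, D) = T (g(T, D) = T - 1*0 = T + 0 = T)
L = 1/15 ≈ 0.066667
-120*(L + g(4, 2)) + 90 = -120*(1/15 + 4) + 90 = -120*61/15 + 90 = -40*61/5 + 90 = -488 + 90 = -398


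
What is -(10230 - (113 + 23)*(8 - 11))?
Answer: -10638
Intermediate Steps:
-(10230 - (113 + 23)*(8 - 11)) = -(10230 - 136*(-3)) = -(10230 - 1*(-408)) = -(10230 + 408) = -1*10638 = -10638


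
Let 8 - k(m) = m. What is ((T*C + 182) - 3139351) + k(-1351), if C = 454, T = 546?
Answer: -2889926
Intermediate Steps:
k(m) = 8 - m
((T*C + 182) - 3139351) + k(-1351) = ((546*454 + 182) - 3139351) + (8 - 1*(-1351)) = ((247884 + 182) - 3139351) + (8 + 1351) = (248066 - 3139351) + 1359 = -2891285 + 1359 = -2889926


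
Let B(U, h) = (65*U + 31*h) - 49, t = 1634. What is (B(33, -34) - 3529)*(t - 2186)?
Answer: 1372824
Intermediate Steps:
B(U, h) = -49 + 31*h + 65*U (B(U, h) = (31*h + 65*U) - 49 = -49 + 31*h + 65*U)
(B(33, -34) - 3529)*(t - 2186) = ((-49 + 31*(-34) + 65*33) - 3529)*(1634 - 2186) = ((-49 - 1054 + 2145) - 3529)*(-552) = (1042 - 3529)*(-552) = -2487*(-552) = 1372824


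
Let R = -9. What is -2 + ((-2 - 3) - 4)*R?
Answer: 79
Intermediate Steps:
-2 + ((-2 - 3) - 4)*R = -2 + ((-2 - 3) - 4)*(-9) = -2 + (-5 - 4)*(-9) = -2 - 9*(-9) = -2 + 81 = 79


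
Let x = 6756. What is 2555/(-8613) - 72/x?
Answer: -1490143/4849119 ≈ -0.30730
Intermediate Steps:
2555/(-8613) - 72/x = 2555/(-8613) - 72/6756 = 2555*(-1/8613) - 72*1/6756 = -2555/8613 - 6/563 = -1490143/4849119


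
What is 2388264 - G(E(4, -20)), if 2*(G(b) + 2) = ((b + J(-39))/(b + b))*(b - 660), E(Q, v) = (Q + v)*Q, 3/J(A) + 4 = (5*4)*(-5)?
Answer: 15897503775/6656 ≈ 2.3884e+6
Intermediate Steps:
J(A) = -3/104 (J(A) = 3/(-4 + (5*4)*(-5)) = 3/(-4 + 20*(-5)) = 3/(-4 - 100) = 3/(-104) = 3*(-1/104) = -3/104)
E(Q, v) = Q*(Q + v)
G(b) = -2 + (-660 + b)*(-3/104 + b)/(4*b) (G(b) = -2 + (((b - 3/104)/(b + b))*(b - 660))/2 = -2 + (((-3/104 + b)/((2*b)))*(-660 + b))/2 = -2 + (((-3/104 + b)*(1/(2*b)))*(-660 + b))/2 = -2 + (((-3/104 + b)/(2*b))*(-660 + b))/2 = -2 + ((-660 + b)*(-3/104 + b)/(2*b))/2 = -2 + (-660 + b)*(-3/104 + b)/(4*b))
2388264 - G(E(4, -20)) = 2388264 - (1980 - 4*(4 - 20)*(69475 - 416*(4 - 20)))/(416*(4*(4 - 20))) = 2388264 - (1980 - 4*(-16)*(69475 - 416*(-16)))/(416*(4*(-16))) = 2388264 - (1980 - 1*(-64)*(69475 - 104*(-64)))/(416*(-64)) = 2388264 - (-1)*(1980 - 1*(-64)*(69475 + 6656))/(416*64) = 2388264 - (-1)*(1980 - 1*(-64)*76131)/(416*64) = 2388264 - (-1)*(1980 + 4872384)/(416*64) = 2388264 - (-1)*4874364/(416*64) = 2388264 - 1*(-1218591/6656) = 2388264 + 1218591/6656 = 15897503775/6656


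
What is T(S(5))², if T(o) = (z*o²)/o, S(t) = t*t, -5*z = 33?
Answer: 27225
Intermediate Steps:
z = -33/5 (z = -⅕*33 = -33/5 ≈ -6.6000)
S(t) = t²
T(o) = -33*o/5 (T(o) = (-33*o²/5)/o = -33*o/5)
T(S(5))² = (-33/5*5²)² = (-33/5*25)² = (-165)² = 27225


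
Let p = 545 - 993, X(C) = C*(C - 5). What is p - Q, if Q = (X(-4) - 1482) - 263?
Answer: 1261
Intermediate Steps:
X(C) = C*(-5 + C)
Q = -1709 (Q = (-4*(-5 - 4) - 1482) - 263 = (-4*(-9) - 1482) - 263 = (36 - 1482) - 263 = -1446 - 263 = -1709)
p = -448
p - Q = -448 - 1*(-1709) = -448 + 1709 = 1261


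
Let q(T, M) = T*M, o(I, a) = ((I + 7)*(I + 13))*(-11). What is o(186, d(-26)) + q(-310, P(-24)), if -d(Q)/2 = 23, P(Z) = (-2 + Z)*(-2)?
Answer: -438597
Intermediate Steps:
P(Z) = 4 - 2*Z
d(Q) = -46 (d(Q) = -2*23 = -46)
o(I, a) = -11*(7 + I)*(13 + I) (o(I, a) = ((7 + I)*(13 + I))*(-11) = -11*(7 + I)*(13 + I))
q(T, M) = M*T
o(186, d(-26)) + q(-310, P(-24)) = (-1001 - 220*186 - 11*186²) + (4 - 2*(-24))*(-310) = (-1001 - 40920 - 11*34596) + (4 + 48)*(-310) = (-1001 - 40920 - 380556) + 52*(-310) = -422477 - 16120 = -438597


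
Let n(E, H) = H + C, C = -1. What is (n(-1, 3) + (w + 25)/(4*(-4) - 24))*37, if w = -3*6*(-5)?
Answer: -259/8 ≈ -32.375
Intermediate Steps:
w = 90 (w = -18*(-5) = 90)
n(E, H) = -1 + H (n(E, H) = H - 1 = -1 + H)
(n(-1, 3) + (w + 25)/(4*(-4) - 24))*37 = ((-1 + 3) + (90 + 25)/(4*(-4) - 24))*37 = (2 + 115/(-16 - 24))*37 = (2 + 115/(-40))*37 = (2 + 115*(-1/40))*37 = (2 - 23/8)*37 = -7/8*37 = -259/8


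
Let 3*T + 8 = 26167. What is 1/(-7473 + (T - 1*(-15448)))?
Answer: 3/50084 ≈ 5.9899e-5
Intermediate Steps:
T = 26159/3 (T = -8/3 + (1/3)*26167 = -8/3 + 26167/3 = 26159/3 ≈ 8719.7)
1/(-7473 + (T - 1*(-15448))) = 1/(-7473 + (26159/3 - 1*(-15448))) = 1/(-7473 + (26159/3 + 15448)) = 1/(-7473 + 72503/3) = 1/(50084/3) = 3/50084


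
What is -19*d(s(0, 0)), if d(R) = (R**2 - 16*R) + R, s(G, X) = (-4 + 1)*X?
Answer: 0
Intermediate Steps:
s(G, X) = -3*X
d(R) = R**2 - 15*R
-19*d(s(0, 0)) = -19*(-3*0)*(-15 - 3*0) = -0*(-15 + 0) = -0*(-15) = -19*0 = 0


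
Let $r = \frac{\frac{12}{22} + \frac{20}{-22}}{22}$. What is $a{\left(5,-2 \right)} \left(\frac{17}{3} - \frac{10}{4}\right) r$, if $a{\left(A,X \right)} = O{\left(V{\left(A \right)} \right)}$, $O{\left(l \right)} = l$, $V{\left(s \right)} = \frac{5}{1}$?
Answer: $- \frac{95}{363} \approx -0.26171$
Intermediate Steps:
$V{\left(s \right)} = 5$ ($V{\left(s \right)} = 5 \cdot 1 = 5$)
$a{\left(A,X \right)} = 5$
$r = - \frac{2}{121}$ ($r = \left(12 \cdot \frac{1}{22} + 20 \left(- \frac{1}{22}\right)\right) \frac{1}{22} = \left(\frac{6}{11} - \frac{10}{11}\right) \frac{1}{22} = \left(- \frac{4}{11}\right) \frac{1}{22} = - \frac{2}{121} \approx -0.016529$)
$a{\left(5,-2 \right)} \left(\frac{17}{3} - \frac{10}{4}\right) r = 5 \left(\frac{17}{3} - \frac{10}{4}\right) \left(- \frac{2}{121}\right) = 5 \left(17 \cdot \frac{1}{3} - \frac{5}{2}\right) \left(- \frac{2}{121}\right) = 5 \left(\frac{17}{3} - \frac{5}{2}\right) \left(- \frac{2}{121}\right) = 5 \cdot \frac{19}{6} \left(- \frac{2}{121}\right) = \frac{95}{6} \left(- \frac{2}{121}\right) = - \frac{95}{363}$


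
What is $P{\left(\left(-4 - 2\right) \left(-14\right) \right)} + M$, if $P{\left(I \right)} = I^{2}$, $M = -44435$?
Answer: $-37379$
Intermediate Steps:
$P{\left(\left(-4 - 2\right) \left(-14\right) \right)} + M = \left(\left(-4 - 2\right) \left(-14\right)\right)^{2} - 44435 = \left(\left(-6\right) \left(-14\right)\right)^{2} - 44435 = 84^{2} - 44435 = 7056 - 44435 = -37379$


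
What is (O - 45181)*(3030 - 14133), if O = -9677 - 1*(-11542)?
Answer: 480937548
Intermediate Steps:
O = 1865 (O = -9677 + 11542 = 1865)
(O - 45181)*(3030 - 14133) = (1865 - 45181)*(3030 - 14133) = -43316*(-11103) = 480937548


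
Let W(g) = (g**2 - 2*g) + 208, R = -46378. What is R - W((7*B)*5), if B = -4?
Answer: -66466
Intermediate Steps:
W(g) = 208 + g**2 - 2*g
R - W((7*B)*5) = -46378 - (208 + ((7*(-4))*5)**2 - 2*7*(-4)*5) = -46378 - (208 + (-28*5)**2 - (-56)*5) = -46378 - (208 + (-140)**2 - 2*(-140)) = -46378 - (208 + 19600 + 280) = -46378 - 1*20088 = -46378 - 20088 = -66466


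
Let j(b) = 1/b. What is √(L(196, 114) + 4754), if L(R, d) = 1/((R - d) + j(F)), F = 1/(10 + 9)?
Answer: √48495655/101 ≈ 68.949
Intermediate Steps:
F = 1/19 ≈ 0.052632
j(b) = 1/b
L(R, d) = 1/(19 + R - d) (L(R, d) = 1/((R - d) + 1/(1/19)) = 1/((R - d) + 19) = 1/(19 + R - d))
√(L(196, 114) + 4754) = √(1/(19 + 196 - 1*114) + 4754) = √(1/(19 + 196 - 114) + 4754) = √(1/101 + 4754) = √(480155/101) = √48495655/101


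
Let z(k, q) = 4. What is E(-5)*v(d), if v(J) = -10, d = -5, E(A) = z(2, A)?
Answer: -40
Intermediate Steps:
E(A) = 4
E(-5)*v(d) = 4*(-10) = -40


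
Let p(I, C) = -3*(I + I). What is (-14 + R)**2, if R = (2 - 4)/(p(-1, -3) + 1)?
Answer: 10000/49 ≈ 204.08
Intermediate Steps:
p(I, C) = -6*I
R = -2/7 (R = (2 - 4)/(-6*(-1) + 1) = -2/(6 + 1) = -2/7 ≈ -0.28571)
(-14 + R)**2 = (-14 - 2/7)**2 = (-100/7)**2 = 10000/49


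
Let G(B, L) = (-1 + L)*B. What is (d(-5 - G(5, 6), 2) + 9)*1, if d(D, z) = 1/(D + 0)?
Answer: 269/30 ≈ 8.9667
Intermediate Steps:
G(B, L) = B*(-1 + L)
d(D, z) = 1/D
(d(-5 - G(5, 6), 2) + 9)*1 = (1/(-5 - 5*(-1 + 6)) + 9)*1 = (1/(-5 - 5*5) + 9)*1 = (1/(-5 - 1*25) + 9)*1 = (1/(-5 - 25) + 9)*1 = (1/(-30) + 9)*1 = (-1/30 + 9)*1 = (269/30)*1 = 269/30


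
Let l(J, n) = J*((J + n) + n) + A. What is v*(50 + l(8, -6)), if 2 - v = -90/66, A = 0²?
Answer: 666/11 ≈ 60.545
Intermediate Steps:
A = 0
v = 37/11 (v = 2 - (-90)/66 = 2 - 1*(-15/11) = 2 + 15/11 = 37/11 ≈ 3.3636)
l(J, n) = J*(J + 2*n) (l(J, n) = J*((J + n) + n) + 0 = J*(J + 2*n) + 0 = J*(J + 2*n))
v*(50 + l(8, -6)) = 37*(50 + 8*(8 + 2*(-6)))/11 = 37*(50 + 8*(8 - 12))/11 = 37*(50 + 8*(-4))/11 = 37*(50 - 32)/11 = (37/11)*18 = 666/11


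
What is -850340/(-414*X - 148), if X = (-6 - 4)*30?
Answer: -212585/31013 ≈ -6.8547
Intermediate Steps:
X = -300 (X = -10*30 = -300)
-850340/(-414*X - 148) = -850340/(-414*(-300) - 148) = -850340/(124200 - 148) = -850340/124052 = -850340*1/124052 = -212585/31013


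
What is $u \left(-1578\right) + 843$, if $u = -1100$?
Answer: $1736643$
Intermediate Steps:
$u \left(-1578\right) + 843 = \left(-1100\right) \left(-1578\right) + 843 = 1735800 + 843 = 1736643$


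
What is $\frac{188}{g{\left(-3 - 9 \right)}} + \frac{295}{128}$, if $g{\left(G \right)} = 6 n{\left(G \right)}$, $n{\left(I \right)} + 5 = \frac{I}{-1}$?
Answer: $\frac{18227}{2688} \approx 6.7809$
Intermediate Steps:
$n{\left(I \right)} = -5 - I$ ($n{\left(I \right)} = -5 + \frac{I}{-1} = -5 + I \left(-1\right) = -5 - I$)
$g{\left(G \right)} = -30 - 6 G$ ($g{\left(G \right)} = 6 \left(-5 - G\right) = -30 - 6 G$)
$\frac{188}{g{\left(-3 - 9 \right)}} + \frac{295}{128} = \frac{188}{-30 - 6 \left(-3 - 9\right)} + \frac{295}{128} = \frac{188}{-30 - -72} + 295 \cdot \frac{1}{128} = \frac{188}{-30 + 72} + \frac{295}{128} = \frac{188}{42} + \frac{295}{128} = 188 \cdot \frac{1}{42} + \frac{295}{128} = \frac{94}{21} + \frac{295}{128} = \frac{18227}{2688}$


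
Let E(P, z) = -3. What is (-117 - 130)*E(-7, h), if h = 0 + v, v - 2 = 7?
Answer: 741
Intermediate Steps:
v = 9 (v = 2 + 7 = 9)
h = 9 (h = 0 + 9 = 9)
(-117 - 130)*E(-7, h) = (-117 - 130)*(-3) = -247*(-3) = 741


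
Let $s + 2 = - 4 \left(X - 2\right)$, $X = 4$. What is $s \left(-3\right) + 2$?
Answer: $32$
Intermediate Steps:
$s = -10$ ($s = -2 - 4 \left(4 - 2\right) = -2 - 8 = -10$)
$s \left(-3\right) + 2 = \left(-10\right) \left(-3\right) + 2 = 30 + 2 = 32$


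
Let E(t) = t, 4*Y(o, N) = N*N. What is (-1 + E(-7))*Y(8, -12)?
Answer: -288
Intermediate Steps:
Y(o, N) = N²/4 (Y(o, N) = (N*N)/4 = N²/4)
(-1 + E(-7))*Y(8, -12) = (-1 - 7)*((¼)*(-12)²) = -2*144 = -8*36 = -288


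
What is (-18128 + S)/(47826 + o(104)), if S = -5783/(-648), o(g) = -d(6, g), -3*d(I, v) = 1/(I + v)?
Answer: -645763855/1704518748 ≈ -0.37885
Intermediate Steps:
d(I, v) = -1/(3*(I + v))
o(g) = 1/(18 + 3*g) (o(g) = -(-1)/(3*6 + 3*g) = -(-1)/(18 + 3*g) = 1/(18 + 3*g))
S = 5783/648 (S = -5783*(-1/648) = 5783/648 ≈ 8.9244)
(-18128 + S)/(47826 + o(104)) = (-18128 + 5783/648)/(47826 + 1/(3*(6 + 104))) = -11741161/(648*(47826 + (⅓)/110)) = -11741161/(648*(47826 + (⅓)*(1/110))) = -11741161/(648*(47826 + 1/330)) = -11741161/(648*15782581/330) = -11741161/648*330/15782581 = -645763855/1704518748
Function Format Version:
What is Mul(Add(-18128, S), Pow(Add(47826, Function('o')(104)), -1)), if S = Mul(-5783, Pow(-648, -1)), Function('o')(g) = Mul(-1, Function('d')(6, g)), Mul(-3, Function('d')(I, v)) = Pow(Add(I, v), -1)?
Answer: Rational(-645763855, 1704518748) ≈ -0.37885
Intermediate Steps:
Function('d')(I, v) = Mul(Rational(-1, 3), Pow(Add(I, v), -1))
Function('o')(g) = Pow(Add(18, Mul(3, g)), -1) (Function('o')(g) = Mul(-1, Mul(-1, Pow(Add(Mul(3, 6), Mul(3, g)), -1))) = Mul(-1, Mul(-1, Pow(Add(18, Mul(3, g)), -1))) = Pow(Add(18, Mul(3, g)), -1))
S = Rational(5783, 648) (S = Mul(-5783, Rational(-1, 648)) = Rational(5783, 648) ≈ 8.9244)
Mul(Add(-18128, S), Pow(Add(47826, Function('o')(104)), -1)) = Mul(Add(-18128, Rational(5783, 648)), Pow(Add(47826, Mul(Rational(1, 3), Pow(Add(6, 104), -1))), -1)) = Mul(Rational(-11741161, 648), Pow(Add(47826, Mul(Rational(1, 3), Pow(110, -1))), -1)) = Mul(Rational(-11741161, 648), Pow(Add(47826, Mul(Rational(1, 3), Rational(1, 110))), -1)) = Mul(Rational(-11741161, 648), Pow(Add(47826, Rational(1, 330)), -1)) = Mul(Rational(-11741161, 648), Pow(Rational(15782581, 330), -1)) = Mul(Rational(-11741161, 648), Rational(330, 15782581)) = Rational(-645763855, 1704518748)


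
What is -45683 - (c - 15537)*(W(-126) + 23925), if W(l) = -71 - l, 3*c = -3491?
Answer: 1201308911/3 ≈ 4.0044e+8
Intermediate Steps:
c = -3491/3 (c = (⅓)*(-3491) = -3491/3 ≈ -1163.7)
-45683 - (c - 15537)*(W(-126) + 23925) = -45683 - (-3491/3 - 15537)*((-71 - 1*(-126)) + 23925) = -45683 - (-50102)*((-71 + 126) + 23925)/3 = -45683 - (-50102)*(55 + 23925)/3 = -45683 - (-50102)*23980/3 = -45683 - 1*(-1201445960/3) = -45683 + 1201445960/3 = 1201308911/3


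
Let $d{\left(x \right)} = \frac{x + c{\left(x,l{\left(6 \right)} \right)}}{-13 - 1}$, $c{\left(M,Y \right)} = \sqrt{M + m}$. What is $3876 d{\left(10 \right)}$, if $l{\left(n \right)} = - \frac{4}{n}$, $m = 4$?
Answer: $- \frac{19380}{7} - \frac{1938 \sqrt{14}}{7} \approx -3804.5$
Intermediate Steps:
$c{\left(M,Y \right)} = \sqrt{4 + M}$ ($c{\left(M,Y \right)} = \sqrt{M + 4} = \sqrt{4 + M}$)
$d{\left(x \right)} = - \frac{x}{14} - \frac{\sqrt{4 + x}}{14}$ ($d{\left(x \right)} = \frac{x + \sqrt{4 + x}}{-13 - 1} = \frac{x + \sqrt{4 + x}}{-14} = \left(x + \sqrt{4 + x}\right) \left(- \frac{1}{14}\right) = - \frac{x}{14} - \frac{\sqrt{4 + x}}{14}$)
$3876 d{\left(10 \right)} = 3876 \left(\left(- \frac{1}{14}\right) 10 - \frac{\sqrt{4 + 10}}{14}\right) = 3876 \left(- \frac{5}{7} - \frac{\sqrt{14}}{14}\right) = - \frac{19380}{7} - \frac{1938 \sqrt{14}}{7}$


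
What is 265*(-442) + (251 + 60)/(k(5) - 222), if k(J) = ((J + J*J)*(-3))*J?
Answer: -78711671/672 ≈ -1.1713e+5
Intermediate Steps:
k(J) = J*(-3*J - 3*J²) (k(J) = ((J + J²)*(-3))*J = (-3*J - 3*J²)*J = J*(-3*J - 3*J²))
265*(-442) + (251 + 60)/(k(5) - 222) = 265*(-442) + (251 + 60)/(3*5²*(-1 - 1*5) - 222) = -117130 + 311/(3*25*(-1 - 5) - 222) = -117130 + 311/(3*25*(-6) - 222) = -117130 + 311/(-450 - 222) = -117130 + 311/(-672) = -117130 + 311*(-1/672) = -117130 - 311/672 = -78711671/672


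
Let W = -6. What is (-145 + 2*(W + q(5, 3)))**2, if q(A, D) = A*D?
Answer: 16129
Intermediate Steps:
(-145 + 2*(W + q(5, 3)))**2 = (-145 + 2*(-6 + 5*3))**2 = (-145 + 2*(-6 + 15))**2 = (-145 + 2*9)**2 = (-145 + 18)**2 = (-127)**2 = 16129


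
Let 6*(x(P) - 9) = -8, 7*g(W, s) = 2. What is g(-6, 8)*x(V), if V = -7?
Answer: 46/21 ≈ 2.1905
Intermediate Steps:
g(W, s) = 2/7 (g(W, s) = (⅐)*2 = 2/7)
x(P) = 23/3 (x(P) = 9 + (⅙)*(-8) = 9 - 4/3 = 23/3)
g(-6, 8)*x(V) = (2/7)*(23/3) = 46/21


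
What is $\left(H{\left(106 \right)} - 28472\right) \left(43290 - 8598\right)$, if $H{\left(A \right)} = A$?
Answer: $-984073272$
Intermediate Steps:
$\left(H{\left(106 \right)} - 28472\right) \left(43290 - 8598\right) = \left(106 - 28472\right) \left(43290 - 8598\right) = \left(-28366\right) 34692 = -984073272$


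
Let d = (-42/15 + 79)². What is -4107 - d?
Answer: -247836/25 ≈ -9913.4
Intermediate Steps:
d = 145161/25 (d = (-42*1/15 + 79)² = (-14/5 + 79)² = (381/5)² = 145161/25 ≈ 5806.4)
-4107 - d = -4107 - 1*145161/25 = -4107 - 145161/25 = -247836/25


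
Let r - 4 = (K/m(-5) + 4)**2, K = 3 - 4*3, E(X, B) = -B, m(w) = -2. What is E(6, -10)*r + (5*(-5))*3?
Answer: 1375/2 ≈ 687.50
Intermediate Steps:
K = -9 (K = 3 - 12 = -9)
r = 305/4 (r = 4 + (-9/(-2) + 4)**2 = 4 + (-9*(-1/2) + 4)**2 = 4 + (9/2 + 4)**2 = 4 + (17/2)**2 = 4 + 289/4 = 305/4 ≈ 76.250)
E(6, -10)*r + (5*(-5))*3 = -1*(-10)*(305/4) + (5*(-5))*3 = 10*(305/4) - 25*3 = 1525/2 - 75 = 1375/2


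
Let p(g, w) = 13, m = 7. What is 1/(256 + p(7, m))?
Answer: 1/269 ≈ 0.0037175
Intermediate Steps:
1/(256 + p(7, m)) = 1/(256 + 13) = 1/269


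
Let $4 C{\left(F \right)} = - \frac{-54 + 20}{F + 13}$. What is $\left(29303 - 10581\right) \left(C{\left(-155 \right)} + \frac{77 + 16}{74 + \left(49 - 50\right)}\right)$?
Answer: $\frac{235625731}{10366} \approx 22731.0$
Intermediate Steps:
$C{\left(F \right)} = \frac{17}{2 \left(13 + F\right)}$ ($C{\left(F \right)} = \frac{\left(-1\right) \frac{-54 + 20}{F + 13}}{4} = \frac{\left(-1\right) \left(- \frac{34}{13 + F}\right)}{4} = \frac{34 \frac{1}{13 + F}}{4} = \frac{17}{2 \left(13 + F\right)}$)
$\left(29303 - 10581\right) \left(C{\left(-155 \right)} + \frac{77 + 16}{74 + \left(49 - 50\right)}\right) = \left(29303 - 10581\right) \left(\frac{17}{2 \left(13 - 155\right)} + \frac{77 + 16}{74 + \left(49 - 50\right)}\right) = 18722 \left(\frac{17}{2 \left(-142\right)} + \frac{93}{74 - 1}\right) = 18722 \left(\frac{17}{2} \left(- \frac{1}{142}\right) + \frac{93}{73}\right) = 18722 \left(- \frac{17}{284} + 93 \cdot \frac{1}{73}\right) = 18722 \left(- \frac{17}{284} + \frac{93}{73}\right) = 18722 \cdot \frac{25171}{20732} = \frac{235625731}{10366}$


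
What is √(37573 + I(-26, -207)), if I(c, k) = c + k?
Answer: 2*√9335 ≈ 193.24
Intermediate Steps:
√(37573 + I(-26, -207)) = √(37573 + (-26 - 207)) = √(37573 - 233) = √37340 = 2*√9335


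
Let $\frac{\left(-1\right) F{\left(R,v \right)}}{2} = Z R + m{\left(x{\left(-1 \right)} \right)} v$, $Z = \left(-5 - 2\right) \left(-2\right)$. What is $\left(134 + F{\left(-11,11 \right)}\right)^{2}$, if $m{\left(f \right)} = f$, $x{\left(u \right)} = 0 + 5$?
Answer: $110224$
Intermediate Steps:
$x{\left(u \right)} = 5$
$Z = 14$ ($Z = \left(-7\right) \left(-2\right) = 14$)
$F{\left(R,v \right)} = - 28 R - 10 v$ ($F{\left(R,v \right)} = - 2 \left(14 R + 5 v\right) = - 2 \left(5 v + 14 R\right) = - 28 R - 10 v$)
$\left(134 + F{\left(-11,11 \right)}\right)^{2} = \left(134 - -198\right)^{2} = \left(134 + \left(308 - 110\right)\right)^{2} = \left(134 + 198\right)^{2} = 332^{2} = 110224$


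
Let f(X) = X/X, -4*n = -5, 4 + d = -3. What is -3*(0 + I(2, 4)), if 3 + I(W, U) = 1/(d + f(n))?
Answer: 19/2 ≈ 9.5000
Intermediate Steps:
d = -7 (d = -4 - 3 = -7)
n = 5/4 (n = -¼*(-5) = 5/4 ≈ 1.2500)
f(X) = 1
I(W, U) = -19/6 (I(W, U) = -3 + 1/(-7 + 1) = -3 + 1/(-6) = -3 - ⅙ = -19/6)
-3*(0 + I(2, 4)) = -3*(0 - 19/6) = -3*(-19/6) = 19/2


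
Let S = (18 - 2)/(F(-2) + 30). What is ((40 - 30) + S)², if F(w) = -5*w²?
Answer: 3364/25 ≈ 134.56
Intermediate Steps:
S = 8/5 (S = (18 - 2)/(-5*(-2)² + 30) = 16/(-5*4 + 30) = 16/(-20 + 30) = 16/10 = 16*(⅒) = 8/5 ≈ 1.6000)
((40 - 30) + S)² = ((40 - 30) + 8/5)² = (10 + 8/5)² = (58/5)² = 3364/25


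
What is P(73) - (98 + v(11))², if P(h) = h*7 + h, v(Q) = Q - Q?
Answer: -9020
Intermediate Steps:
v(Q) = 0
P(h) = 8*h (P(h) = 7*h + h = 8*h)
P(73) - (98 + v(11))² = 8*73 - (98 + 0)² = 584 - 1*98² = 584 - 1*9604 = 584 - 9604 = -9020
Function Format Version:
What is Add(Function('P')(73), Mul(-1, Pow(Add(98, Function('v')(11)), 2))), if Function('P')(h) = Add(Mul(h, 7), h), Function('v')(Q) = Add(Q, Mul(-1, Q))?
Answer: -9020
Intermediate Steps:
Function('v')(Q) = 0
Function('P')(h) = Mul(8, h) (Function('P')(h) = Add(Mul(7, h), h) = Mul(8, h))
Add(Function('P')(73), Mul(-1, Pow(Add(98, Function('v')(11)), 2))) = Add(Mul(8, 73), Mul(-1, Pow(Add(98, 0), 2))) = Add(584, Mul(-1, Pow(98, 2))) = Add(584, Mul(-1, 9604)) = Add(584, -9604) = -9020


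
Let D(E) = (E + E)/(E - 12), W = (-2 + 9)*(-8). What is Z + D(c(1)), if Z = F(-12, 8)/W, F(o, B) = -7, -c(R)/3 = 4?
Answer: 9/8 ≈ 1.1250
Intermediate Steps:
c(R) = -12 (c(R) = -3*4 = -12)
W = -56 (W = 7*(-8) = -56)
Z = ⅛ (Z = -7/(-56) = -7*(-1/56) = ⅛ ≈ 0.12500)
D(E) = 2*E/(-12 + E) (D(E) = (2*E)/(-12 + E) = 2*E/(-12 + E))
Z + D(c(1)) = ⅛ + 2*(-12)/(-12 - 12) = ⅛ + 2*(-12)/(-24) = ⅛ + 2*(-12)*(-1/24) = ⅛ + 1 = 9/8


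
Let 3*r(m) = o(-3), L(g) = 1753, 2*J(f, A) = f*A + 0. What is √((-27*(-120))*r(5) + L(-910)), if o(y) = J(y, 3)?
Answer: I*√3107 ≈ 55.74*I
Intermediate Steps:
J(f, A) = A*f/2 (J(f, A) = (f*A + 0)/2 = (A*f + 0)/2 = (A*f)/2 = A*f/2)
o(y) = 3*y/2 (o(y) = (½)*3*y = 3*y/2)
r(m) = -3/2 (r(m) = ((3/2)*(-3))/3 = (⅓)*(-9/2) = -3/2)
√((-27*(-120))*r(5) + L(-910)) = √(-27*(-120)*(-3/2) + 1753) = √(3240*(-3/2) + 1753) = √(-4860 + 1753) = √(-3107) = I*√3107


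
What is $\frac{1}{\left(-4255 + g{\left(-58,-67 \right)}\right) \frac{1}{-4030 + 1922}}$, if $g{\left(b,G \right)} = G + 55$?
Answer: $\frac{124}{251} \approx 0.49402$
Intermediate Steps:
$g{\left(b,G \right)} = 55 + G$
$\frac{1}{\left(-4255 + g{\left(-58,-67 \right)}\right) \frac{1}{-4030 + 1922}} = \frac{1}{\left(-4255 + \left(55 - 67\right)\right) \frac{1}{-4030 + 1922}} = \frac{1}{\left(-4255 - 12\right) \frac{1}{-2108}} = \frac{1}{\left(-4267\right) \left(- \frac{1}{2108}\right)} = \frac{1}{\frac{251}{124}} = \frac{124}{251}$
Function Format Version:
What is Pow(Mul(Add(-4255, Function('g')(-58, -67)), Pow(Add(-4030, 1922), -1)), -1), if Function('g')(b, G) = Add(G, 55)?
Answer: Rational(124, 251) ≈ 0.49402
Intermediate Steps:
Function('g')(b, G) = Add(55, G)
Pow(Mul(Add(-4255, Function('g')(-58, -67)), Pow(Add(-4030, 1922), -1)), -1) = Pow(Mul(Add(-4255, Add(55, -67)), Pow(Add(-4030, 1922), -1)), -1) = Pow(Mul(Add(-4255, -12), Pow(-2108, -1)), -1) = Pow(Mul(-4267, Rational(-1, 2108)), -1) = Pow(Rational(251, 124), -1) = Rational(124, 251)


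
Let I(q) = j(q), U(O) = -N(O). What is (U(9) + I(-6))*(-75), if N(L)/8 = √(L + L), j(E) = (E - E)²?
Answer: 1800*√2 ≈ 2545.6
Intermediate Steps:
j(E) = 0 (j(E) = 0² = 0)
N(L) = 8*√2*√L (N(L) = 8*√(L + L) = 8*√(2*L) = 8*(√2*√L) = 8*√2*√L)
U(O) = -8*√2*√O
I(q) = 0
(U(9) + I(-6))*(-75) = (-8*√2*√9 + 0)*(-75) = (-8*√2*3 + 0)*(-75) = (-24*√2 + 0)*(-75) = -24*√2*(-75) = 1800*√2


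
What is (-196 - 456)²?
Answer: 425104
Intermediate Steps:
(-196 - 456)² = (-652)² = 425104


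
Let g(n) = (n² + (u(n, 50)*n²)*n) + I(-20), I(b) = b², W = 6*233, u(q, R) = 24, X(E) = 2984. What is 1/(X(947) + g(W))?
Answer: 1/65576120796 ≈ 1.5249e-11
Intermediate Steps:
W = 1398
g(n) = 400 + n² + 24*n³ (g(n) = (n² + (24*n²)*n) + (-20)² = (n² + 24*n³) + 400 = 400 + n² + 24*n³)
1/(X(947) + g(W)) = 1/(2984 + (400 + 1398² + 24*1398³)) = 1/(2984 + (400 + 1954404 + 24*2732256792)) = 1/(2984 + (400 + 1954404 + 65574163008)) = 1/(2984 + 65576117812) = 1/65576120796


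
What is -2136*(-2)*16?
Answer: 68352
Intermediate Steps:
-2136*(-2)*16 = -89*(-48)*16 = 4272*16 = 68352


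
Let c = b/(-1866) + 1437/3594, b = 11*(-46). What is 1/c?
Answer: 1117734/750001 ≈ 1.4903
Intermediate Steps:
b = -506
c = 750001/1117734 (c = -506/(-1866) + 1437/3594 = -506*(-1/1866) + 1437*(1/3594) = 253/933 + 479/1198 = 750001/1117734 ≈ 0.67100)
1/c = 1/(750001/1117734) = 1117734/750001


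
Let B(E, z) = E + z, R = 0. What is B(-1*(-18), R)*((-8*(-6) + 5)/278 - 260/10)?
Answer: -64575/139 ≈ -464.57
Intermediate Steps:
B(-1*(-18), R)*((-8*(-6) + 5)/278 - 260/10) = (-1*(-18) + 0)*((-8*(-6) + 5)/278 - 260/10) = (18 + 0)*((48 + 5)*(1/278) - 260*1/10) = 18*(53*(1/278) - 26) = 18*(53/278 - 26) = 18*(-7175/278) = -64575/139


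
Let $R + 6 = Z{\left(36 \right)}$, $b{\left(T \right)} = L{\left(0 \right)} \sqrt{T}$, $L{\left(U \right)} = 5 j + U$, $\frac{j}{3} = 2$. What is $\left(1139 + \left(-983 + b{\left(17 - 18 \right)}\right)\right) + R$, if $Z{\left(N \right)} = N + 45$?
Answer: $231 + 30 i \approx 231.0 + 30.0 i$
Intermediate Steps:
$j = 6$ ($j = 3 \cdot 2 = 6$)
$L{\left(U \right)} = 30 + U$ ($L{\left(U \right)} = 5 \cdot 6 + U = 30 + U$)
$Z{\left(N \right)} = 45 + N$
$b{\left(T \right)} = 30 \sqrt{T}$ ($b{\left(T \right)} = \left(30 + 0\right) \sqrt{T} = 30 \sqrt{T}$)
$R = 75$ ($R = -6 + \left(45 + 36\right) = -6 + 81 = 75$)
$\left(1139 + \left(-983 + b{\left(17 - 18 \right)}\right)\right) + R = \left(1139 - \left(983 - 30 \sqrt{17 - 18}\right)\right) + 75 = \left(1139 - \left(983 - 30 \sqrt{-1}\right)\right) + 75 = \left(1139 - \left(983 - 30 i\right)\right) + 75 = \left(156 + 30 i\right) + 75 = 231 + 30 i$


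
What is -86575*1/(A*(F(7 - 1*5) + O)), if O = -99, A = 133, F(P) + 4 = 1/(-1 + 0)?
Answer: 86575/13832 ≈ 6.2590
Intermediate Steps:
F(P) = -5 (F(P) = -4 + 1/(-1 + 0) = -4 + 1/(-1) = -4 - 1 = -5)
-86575*1/(A*(F(7 - 1*5) + O)) = -86575*1/(133*(-5 - 99)) = -86575/(133*(-104)) = -86575/(-13832) = -86575*(-1/13832) = 86575/13832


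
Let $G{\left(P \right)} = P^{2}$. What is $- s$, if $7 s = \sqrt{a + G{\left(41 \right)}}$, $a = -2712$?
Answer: $- \frac{i \sqrt{1031}}{7} \approx - 4.587 i$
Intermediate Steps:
$s = \frac{i \sqrt{1031}}{7}$ ($s = \frac{\sqrt{-2712 + 41^{2}}}{7} = \frac{\sqrt{-2712 + 1681}}{7} = \frac{\sqrt{-1031}}{7} = \frac{i \sqrt{1031}}{7} \approx 4.587 i$)
$- s = - \frac{i \sqrt{1031}}{7}$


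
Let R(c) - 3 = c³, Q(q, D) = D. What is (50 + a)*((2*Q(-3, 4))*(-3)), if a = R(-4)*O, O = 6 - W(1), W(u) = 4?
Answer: 1728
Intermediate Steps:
R(c) = 3 + c³
O = 2 (O = 6 - 1*4 = 6 - 4 = 2)
a = -122 (a = (3 + (-4)³)*2 = (3 - 64)*2 = -61*2 = -122)
(50 + a)*((2*Q(-3, 4))*(-3)) = (50 - 122)*((2*4)*(-3)) = -576*(-3) = -72*(-24) = 1728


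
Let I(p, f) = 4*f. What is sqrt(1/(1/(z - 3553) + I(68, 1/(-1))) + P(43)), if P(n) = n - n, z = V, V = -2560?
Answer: I*sqrt(16609021)/8151 ≈ 0.49999*I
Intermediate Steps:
z = -2560
P(n) = 0
sqrt(1/(1/(z - 3553) + I(68, 1/(-1))) + P(43)) = sqrt(1/(1/(-2560 - 3553) + 4/(-1)) + 0) = sqrt(1/(1/(-6113) + 4*(-1)) + 0) = sqrt(1/(-1/6113 - 4) + 0) = sqrt(1/(-24453/6113) + 0) = sqrt(-6113/24453 + 0) = sqrt(-6113/24453) = I*sqrt(16609021)/8151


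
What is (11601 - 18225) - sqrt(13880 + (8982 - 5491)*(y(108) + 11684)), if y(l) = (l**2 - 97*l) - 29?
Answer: -6624 - sqrt(44848793) ≈ -13321.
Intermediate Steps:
y(l) = -29 + l**2 - 97*l
(11601 - 18225) - sqrt(13880 + (8982 - 5491)*(y(108) + 11684)) = (11601 - 18225) - sqrt(13880 + (8982 - 5491)*((-29 + 108**2 - 97*108) + 11684)) = -6624 - sqrt(13880 + 3491*((-29 + 11664 - 10476) + 11684)) = -6624 - sqrt(13880 + 3491*(1159 + 11684)) = -6624 - sqrt(13880 + 3491*12843) = -6624 - sqrt(13880 + 44834913) = -6624 - sqrt(44848793)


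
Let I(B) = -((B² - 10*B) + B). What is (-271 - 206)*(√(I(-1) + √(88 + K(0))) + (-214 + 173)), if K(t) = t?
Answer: 19557 - 477*√(-10 + 2*√22) ≈ 19557.0 - 375.34*I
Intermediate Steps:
I(B) = -B² + 9*B (I(B) = -(B² - 9*B) = -B² + 9*B)
(-271 - 206)*(√(I(-1) + √(88 + K(0))) + (-214 + 173)) = (-271 - 206)*(√(-(9 - 1*(-1)) + √(88 + 0)) + (-214 + 173)) = -477*(√(-(9 + 1) + √88) - 41) = -477*(√(-1*10 + 2*√22) - 41) = -477*(√(-10 + 2*√22) - 41) = -477*(-41 + √(-10 + 2*√22)) = 19557 - 477*√(-10 + 2*√22)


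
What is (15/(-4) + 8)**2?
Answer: 289/16 ≈ 18.063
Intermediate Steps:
(15/(-4) + 8)**2 = (15*(-1/4) + 8)**2 = (-15/4 + 8)**2 = (17/4)**2 = 289/16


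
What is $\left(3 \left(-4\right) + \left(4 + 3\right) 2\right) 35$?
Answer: $70$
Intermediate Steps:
$\left(3 \left(-4\right) + \left(4 + 3\right) 2\right) 35 = \left(-12 + 7 \cdot 2\right) 35 = \left(-12 + 14\right) 35 = 2 \cdot 35 = 70$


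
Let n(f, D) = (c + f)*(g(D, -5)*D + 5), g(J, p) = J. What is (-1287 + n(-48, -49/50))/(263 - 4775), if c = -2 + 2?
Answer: 327729/940000 ≈ 0.34865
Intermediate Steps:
c = 0
n(f, D) = f*(5 + D²) (n(f, D) = (0 + f)*(D*D + 5) = f*(D² + 5) = f*(5 + D²))
(-1287 + n(-48, -49/50))/(263 - 4775) = (-1287 - 48*(5 + (-49/50)²))/(263 - 4775) = (-1287 - 48*(5 + (-49*1/50)²))/(-4512) = (-1287 - 48*(5 + (-49/50)²))*(-1/4512) = (-1287 - 48*(5 + 2401/2500))*(-1/4512) = (-1287 - 48*14901/2500)*(-1/4512) = (-1287 - 178812/625)*(-1/4512) = -983187/625*(-1/4512) = 327729/940000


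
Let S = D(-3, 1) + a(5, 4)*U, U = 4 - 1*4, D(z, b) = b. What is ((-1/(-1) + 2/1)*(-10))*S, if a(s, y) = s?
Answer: -30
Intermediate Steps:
U = 0 (U = 4 - 4 = 0)
S = 1 (S = 1 + 5*0 = 1 + 0 = 1)
((-1/(-1) + 2/1)*(-10))*S = ((-1/(-1) + 2/1)*(-10))*1 = ((-1*(-1) + 2*1)*(-10))*1 = ((1 + 2)*(-10))*1 = (3*(-10))*1 = -30*1 = -30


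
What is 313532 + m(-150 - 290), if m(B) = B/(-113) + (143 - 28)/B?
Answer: 3117798329/9944 ≈ 3.1354e+5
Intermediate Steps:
m(B) = 115/B - B/113 (m(B) = B*(-1/113) + 115/B = -B/113 + 115/B = 115/B - B/113)
313532 + m(-150 - 290) = 313532 + (115/(-150 - 290) - (-150 - 290)/113) = 313532 + (115/(-440) - 1/113*(-440)) = 313532 + (115*(-1/440) + 440/113) = 313532 + (-23/88 + 440/113) = 313532 + 36121/9944 = 3117798329/9944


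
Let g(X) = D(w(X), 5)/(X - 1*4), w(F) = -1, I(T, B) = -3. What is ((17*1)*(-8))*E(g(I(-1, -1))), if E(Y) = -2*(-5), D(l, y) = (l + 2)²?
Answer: -1360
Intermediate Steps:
D(l, y) = (2 + l)²
g(X) = 1/(-4 + X) (g(X) = (2 - 1)²/(X - 1*4) = 1²/(X - 4) = 1/(-4 + X))
E(Y) = 10
((17*1)*(-8))*E(g(I(-1, -1))) = ((17*1)*(-8))*10 = (17*(-8))*10 = -136*10 = -1360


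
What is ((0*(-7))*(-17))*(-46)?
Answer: 0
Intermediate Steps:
((0*(-7))*(-17))*(-46) = (0*(-17))*(-46) = 0*(-46) = 0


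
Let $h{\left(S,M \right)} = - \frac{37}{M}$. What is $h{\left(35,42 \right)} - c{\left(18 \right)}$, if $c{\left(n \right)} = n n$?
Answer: $- \frac{13645}{42} \approx -324.88$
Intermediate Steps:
$c{\left(n \right)} = n^{2}$
$h{\left(35,42 \right)} - c{\left(18 \right)} = - \frac{37}{42} - 18^{2} = \left(-37\right) \frac{1}{42} - 324 = - \frac{37}{42} - 324 = - \frac{13645}{42}$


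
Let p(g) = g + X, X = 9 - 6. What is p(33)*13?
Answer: 468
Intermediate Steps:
X = 3
p(g) = 3 + g (p(g) = g + 3 = 3 + g)
p(33)*13 = (3 + 33)*13 = 36*13 = 468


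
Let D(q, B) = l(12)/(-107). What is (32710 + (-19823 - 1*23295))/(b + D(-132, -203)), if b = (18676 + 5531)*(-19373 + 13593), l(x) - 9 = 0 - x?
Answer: 1113656/14971061217 ≈ 7.4387e-5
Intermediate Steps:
l(x) = 9 - x (l(x) = 9 + (0 - x) = 9 - x)
D(q, B) = 3/107 (D(q, B) = (9 - 1*12)/(-107) = (9 - 12)*(-1/107) = -3*(-1/107) = 3/107)
b = -139916460 (b = 24207*(-5780) = -139916460)
(32710 + (-19823 - 1*23295))/(b + D(-132, -203)) = (32710 + (-19823 - 1*23295))/(-139916460 + 3/107) = (32710 + (-19823 - 23295))/(-14971061217/107) = (32710 - 43118)*(-107/14971061217) = -10408*(-107/14971061217) = 1113656/14971061217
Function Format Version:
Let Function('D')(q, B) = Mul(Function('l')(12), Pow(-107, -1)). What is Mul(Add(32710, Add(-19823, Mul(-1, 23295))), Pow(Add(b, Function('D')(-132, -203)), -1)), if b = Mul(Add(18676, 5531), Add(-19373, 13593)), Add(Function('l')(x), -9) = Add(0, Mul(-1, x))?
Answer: Rational(1113656, 14971061217) ≈ 7.4387e-5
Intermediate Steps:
Function('l')(x) = Add(9, Mul(-1, x)) (Function('l')(x) = Add(9, Add(0, Mul(-1, x))) = Add(9, Mul(-1, x)))
Function('D')(q, B) = Rational(3, 107) (Function('D')(q, B) = Mul(Add(9, Mul(-1, 12)), Pow(-107, -1)) = Mul(Add(9, -12), Rational(-1, 107)) = Mul(-3, Rational(-1, 107)) = Rational(3, 107))
b = -139916460 (b = Mul(24207, -5780) = -139916460)
Mul(Add(32710, Add(-19823, Mul(-1, 23295))), Pow(Add(b, Function('D')(-132, -203)), -1)) = Mul(Add(32710, Add(-19823, Mul(-1, 23295))), Pow(Add(-139916460, Rational(3, 107)), -1)) = Mul(Add(32710, Add(-19823, -23295)), Pow(Rational(-14971061217, 107), -1)) = Mul(Add(32710, -43118), Rational(-107, 14971061217)) = Mul(-10408, Rational(-107, 14971061217)) = Rational(1113656, 14971061217)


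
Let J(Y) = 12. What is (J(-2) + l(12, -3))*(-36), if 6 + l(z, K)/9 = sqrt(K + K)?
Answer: 1512 - 324*I*sqrt(6) ≈ 1512.0 - 793.63*I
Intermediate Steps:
l(z, K) = -54 + 9*sqrt(2)*sqrt(K) (l(z, K) = -54 + 9*sqrt(K + K) = -54 + 9*sqrt(2*K) = -54 + 9*(sqrt(2)*sqrt(K)) = -54 + 9*sqrt(2)*sqrt(K))
(J(-2) + l(12, -3))*(-36) = (12 + (-54 + 9*sqrt(2)*sqrt(-3)))*(-36) = (12 + (-54 + 9*sqrt(2)*(I*sqrt(3))))*(-36) = (12 + (-54 + 9*I*sqrt(6)))*(-36) = (-42 + 9*I*sqrt(6))*(-36) = 1512 - 324*I*sqrt(6)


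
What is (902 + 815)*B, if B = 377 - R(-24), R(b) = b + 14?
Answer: 664479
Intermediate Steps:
R(b) = 14 + b
B = 387 (B = 377 - (14 - 24) = 377 - 1*(-10) = 377 + 10 = 387)
(902 + 815)*B = (902 + 815)*387 = 1717*387 = 664479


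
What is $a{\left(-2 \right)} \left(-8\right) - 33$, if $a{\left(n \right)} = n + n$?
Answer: $-1$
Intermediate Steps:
$a{\left(n \right)} = 2 n$
$a{\left(-2 \right)} \left(-8\right) - 33 = 2 \left(-2\right) \left(-8\right) - 33 = \left(-4\right) \left(-8\right) - 33 = 32 - 33 = -1$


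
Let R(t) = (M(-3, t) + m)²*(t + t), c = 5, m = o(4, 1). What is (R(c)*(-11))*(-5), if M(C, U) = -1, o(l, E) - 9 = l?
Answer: 79200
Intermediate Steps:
o(l, E) = 9 + l
m = 13 (m = 9 + 4 = 13)
R(t) = 288*t (R(t) = (-1 + 13)²*(t + t) = 12²*(2*t) = 144*(2*t) = 288*t)
(R(c)*(-11))*(-5) = ((288*5)*(-11))*(-5) = (1440*(-11))*(-5) = -15840*(-5) = 79200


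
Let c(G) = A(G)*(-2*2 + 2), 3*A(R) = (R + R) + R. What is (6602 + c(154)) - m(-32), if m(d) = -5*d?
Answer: 6134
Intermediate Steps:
A(R) = R (A(R) = ((R + R) + R)/3 = (2*R + R)/3 = (3*R)/3 = R)
c(G) = -2*G (c(G) = G*(-2*2 + 2) = G*(-4 + 2) = G*(-2) = -2*G)
(6602 + c(154)) - m(-32) = (6602 - 2*154) - (-5)*(-32) = (6602 - 308) - 1*160 = 6294 - 160 = 6134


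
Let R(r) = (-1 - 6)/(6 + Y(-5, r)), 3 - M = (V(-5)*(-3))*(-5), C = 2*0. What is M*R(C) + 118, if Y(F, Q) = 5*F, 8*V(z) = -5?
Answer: 18629/152 ≈ 122.56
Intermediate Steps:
V(z) = -5/8 (V(z) = (⅛)*(-5) = -5/8)
C = 0
M = 99/8 (M = 3 - (-5/8*(-3))*(-5) = 3 - 15*(-5)/8 = 3 - 1*(-75/8) = 3 + 75/8 = 99/8 ≈ 12.375)
R(r) = 7/19 (R(r) = (-1 - 6)/(6 + 5*(-5)) = -7/(6 - 25) = -7/(-19) = -7*(-1/19) = 7/19)
M*R(C) + 118 = (99/8)*(7/19) + 118 = 693/152 + 118 = 18629/152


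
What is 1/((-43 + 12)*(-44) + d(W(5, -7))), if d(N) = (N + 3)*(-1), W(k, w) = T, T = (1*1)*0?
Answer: 1/1361 ≈ 0.00073475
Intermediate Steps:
T = 0 (T = 1*0 = 0)
W(k, w) = 0
d(N) = -3 - N (d(N) = (3 + N)*(-1) = -3 - N)
1/((-43 + 12)*(-44) + d(W(5, -7))) = 1/((-43 + 12)*(-44) + (-3 - 1*0)) = 1/(-31*(-44) + (-3 + 0)) = 1/(1364 - 3) = 1/1361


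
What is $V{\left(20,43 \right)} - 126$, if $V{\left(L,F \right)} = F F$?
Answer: $1723$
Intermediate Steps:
$V{\left(L,F \right)} = F^{2}$
$V{\left(20,43 \right)} - 126 = 43^{2} - 126 = 1849 - 126 = 1723$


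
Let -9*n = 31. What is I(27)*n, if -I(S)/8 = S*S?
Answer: 20088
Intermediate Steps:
I(S) = -8*S² (I(S) = -8*S*S = -8*S²)
n = -31/9 (n = -⅑*31 = -31/9 ≈ -3.4444)
I(27)*n = -8*27²*(-31/9) = -8*729*(-31/9) = -5832*(-31/9) = 20088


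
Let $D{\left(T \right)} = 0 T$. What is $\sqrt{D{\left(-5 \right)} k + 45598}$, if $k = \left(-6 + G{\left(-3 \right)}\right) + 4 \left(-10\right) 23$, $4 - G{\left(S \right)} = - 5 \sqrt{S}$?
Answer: $\sqrt{45598} \approx 213.54$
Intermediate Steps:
$G{\left(S \right)} = 4 + 5 \sqrt{S}$ ($G{\left(S \right)} = 4 - - 5 \sqrt{S} = 4 + 5 \sqrt{S}$)
$D{\left(T \right)} = 0$
$k = -922 + 5 i \sqrt{3}$ ($k = \left(-6 + \left(4 + 5 \sqrt{-3}\right)\right) + 4 \left(-10\right) 23 = \left(-6 + \left(4 + 5 i \sqrt{3}\right)\right) - 920 = \left(-2 + 5 i \sqrt{3}\right) - 920 = -922 + 5 i \sqrt{3} \approx -922.0 + 8.6602 i$)
$\sqrt{D{\left(-5 \right)} k + 45598} = \sqrt{0 \left(-922 + 5 i \sqrt{3}\right) + 45598} = \sqrt{0 + 45598} = \sqrt{45598}$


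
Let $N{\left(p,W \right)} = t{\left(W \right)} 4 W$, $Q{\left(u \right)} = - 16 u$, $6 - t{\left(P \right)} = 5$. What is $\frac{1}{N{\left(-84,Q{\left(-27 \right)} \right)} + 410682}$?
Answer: $\frac{1}{412410} \approx 2.4248 \cdot 10^{-6}$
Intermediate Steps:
$t{\left(P \right)} = 1$ ($t{\left(P \right)} = 6 - 5 = 1$)
$N{\left(p,W \right)} = 4 W$ ($N{\left(p,W \right)} = 1 \cdot 4 W = 4 W$)
$\frac{1}{N{\left(-84,Q{\left(-27 \right)} \right)} + 410682} = \frac{1}{4 \left(\left(-16\right) \left(-27\right)\right) + 410682} = \frac{1}{4 \cdot 432 + 410682} = \frac{1}{1728 + 410682} = \frac{1}{412410}$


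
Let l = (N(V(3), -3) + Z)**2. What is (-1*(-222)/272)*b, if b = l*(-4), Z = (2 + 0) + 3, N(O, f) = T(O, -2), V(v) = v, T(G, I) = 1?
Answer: -1998/17 ≈ -117.53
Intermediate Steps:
N(O, f) = 1
Z = 5 (Z = 2 + 3 = 5)
l = 36 (l = (1 + 5)**2 = 6**2 = 36)
b = -144 (b = 36*(-4) = -144)
(-1*(-222)/272)*b = (-1*(-222)/272)*(-144) = (222*(1/272))*(-144) = (111/136)*(-144) = -1998/17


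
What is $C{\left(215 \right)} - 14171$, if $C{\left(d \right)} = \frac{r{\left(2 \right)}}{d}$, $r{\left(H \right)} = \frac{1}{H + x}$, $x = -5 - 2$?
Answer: $- \frac{15233826}{1075} \approx -14171.0$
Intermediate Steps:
$x = -7$
$r{\left(H \right)} = \frac{1}{-7 + H}$ ($r{\left(H \right)} = \frac{1}{H - 7} = \frac{1}{-7 + H}$)
$C{\left(d \right)} = - \frac{1}{5 d}$ ($C{\left(d \right)} = \frac{1}{\left(-7 + 2\right) d} = \frac{1}{\left(-5\right) d} = - \frac{1}{5 d}$)
$C{\left(215 \right)} - 14171 = - \frac{1}{5 \cdot 215} - 14171 = \left(- \frac{1}{5}\right) \frac{1}{215} - 14171 = - \frac{1}{1075} - 14171 = - \frac{15233826}{1075}$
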